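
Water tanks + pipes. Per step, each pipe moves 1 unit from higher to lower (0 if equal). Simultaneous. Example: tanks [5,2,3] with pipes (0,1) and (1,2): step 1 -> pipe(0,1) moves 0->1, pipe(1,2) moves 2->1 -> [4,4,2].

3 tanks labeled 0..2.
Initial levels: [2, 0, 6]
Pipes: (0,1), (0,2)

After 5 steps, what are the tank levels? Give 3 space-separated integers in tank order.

Answer: 4 2 2

Derivation:
Step 1: flows [0->1,2->0] -> levels [2 1 5]
Step 2: flows [0->1,2->0] -> levels [2 2 4]
Step 3: flows [0=1,2->0] -> levels [3 2 3]
Step 4: flows [0->1,0=2] -> levels [2 3 3]
Step 5: flows [1->0,2->0] -> levels [4 2 2]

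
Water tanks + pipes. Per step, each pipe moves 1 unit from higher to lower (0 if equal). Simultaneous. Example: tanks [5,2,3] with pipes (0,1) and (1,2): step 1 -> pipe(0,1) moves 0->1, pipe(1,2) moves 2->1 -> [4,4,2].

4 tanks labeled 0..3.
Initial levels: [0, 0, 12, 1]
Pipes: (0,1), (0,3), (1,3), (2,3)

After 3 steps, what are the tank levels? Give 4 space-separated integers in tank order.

Step 1: flows [0=1,3->0,3->1,2->3] -> levels [1 1 11 0]
Step 2: flows [0=1,0->3,1->3,2->3] -> levels [0 0 10 3]
Step 3: flows [0=1,3->0,3->1,2->3] -> levels [1 1 9 2]

Answer: 1 1 9 2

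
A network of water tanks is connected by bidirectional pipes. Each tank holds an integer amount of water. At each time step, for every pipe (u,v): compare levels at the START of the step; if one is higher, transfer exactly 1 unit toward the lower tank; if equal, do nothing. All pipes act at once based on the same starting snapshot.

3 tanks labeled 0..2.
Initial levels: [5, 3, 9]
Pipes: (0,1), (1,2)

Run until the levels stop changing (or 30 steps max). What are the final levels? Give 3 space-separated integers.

Answer: 6 5 6

Derivation:
Step 1: flows [0->1,2->1] -> levels [4 5 8]
Step 2: flows [1->0,2->1] -> levels [5 5 7]
Step 3: flows [0=1,2->1] -> levels [5 6 6]
Step 4: flows [1->0,1=2] -> levels [6 5 6]
Step 5: flows [0->1,2->1] -> levels [5 7 5]
Step 6: flows [1->0,1->2] -> levels [6 5 6]
  -> period-2 cycle: step 6 state = step 4 state; never stabilizes
  -> state at step 30: (30-4) mod 2 = 0, same as step 4 -> [6 5 6]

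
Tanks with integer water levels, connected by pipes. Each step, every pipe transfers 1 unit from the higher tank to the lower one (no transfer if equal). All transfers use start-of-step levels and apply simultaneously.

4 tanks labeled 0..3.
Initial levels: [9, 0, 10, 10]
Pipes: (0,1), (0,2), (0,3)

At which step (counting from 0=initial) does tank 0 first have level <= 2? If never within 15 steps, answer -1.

Step 1: flows [0->1,2->0,3->0] -> levels [10 1 9 9]
Step 2: flows [0->1,0->2,0->3] -> levels [7 2 10 10]
Step 3: flows [0->1,2->0,3->0] -> levels [8 3 9 9]
Step 4: flows [0->1,2->0,3->0] -> levels [9 4 8 8]
Step 5: flows [0->1,0->2,0->3] -> levels [6 5 9 9]
Step 6: flows [0->1,2->0,3->0] -> levels [7 6 8 8]
Step 7: flows [0->1,2->0,3->0] -> levels [8 7 7 7]
Step 8: flows [0->1,0->2,0->3] -> levels [5 8 8 8]
Step 9: flows [1->0,2->0,3->0] -> levels [8 7 7 7]
  -> period-2 cycle (repeats step 7); tank 0 never drops to <=2
Tank 0 never reaches <=2 within 15 steps

Answer: -1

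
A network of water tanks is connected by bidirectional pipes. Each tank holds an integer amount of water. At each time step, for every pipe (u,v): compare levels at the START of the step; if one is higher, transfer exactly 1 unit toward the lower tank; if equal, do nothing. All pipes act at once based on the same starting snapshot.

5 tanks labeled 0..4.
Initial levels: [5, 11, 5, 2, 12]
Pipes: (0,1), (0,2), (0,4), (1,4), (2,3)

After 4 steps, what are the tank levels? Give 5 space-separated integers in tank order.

Answer: 7 8 5 5 10

Derivation:
Step 1: flows [1->0,0=2,4->0,4->1,2->3] -> levels [7 11 4 3 10]
Step 2: flows [1->0,0->2,4->0,1->4,2->3] -> levels [8 9 4 4 10]
Step 3: flows [1->0,0->2,4->0,4->1,2=3] -> levels [9 9 5 4 8]
Step 4: flows [0=1,0->2,0->4,1->4,2->3] -> levels [7 8 5 5 10]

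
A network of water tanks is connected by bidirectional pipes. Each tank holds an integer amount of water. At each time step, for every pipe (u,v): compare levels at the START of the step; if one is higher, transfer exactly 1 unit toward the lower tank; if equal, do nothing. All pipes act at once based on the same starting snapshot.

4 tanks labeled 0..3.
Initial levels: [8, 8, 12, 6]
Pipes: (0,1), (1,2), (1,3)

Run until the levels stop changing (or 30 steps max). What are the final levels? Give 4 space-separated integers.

Answer: 9 7 9 9

Derivation:
Step 1: flows [0=1,2->1,1->3] -> levels [8 8 11 7]
Step 2: flows [0=1,2->1,1->3] -> levels [8 8 10 8]
Step 3: flows [0=1,2->1,1=3] -> levels [8 9 9 8]
Step 4: flows [1->0,1=2,1->3] -> levels [9 7 9 9]
Step 5: flows [0->1,2->1,3->1] -> levels [8 10 8 8]
Step 6: flows [1->0,1->2,1->3] -> levels [9 7 9 9]
  -> period-2 cycle: step 6 state = step 4 state; never stabilizes
  -> state at step 30: (30-4) mod 2 = 0, same as step 4 -> [9 7 9 9]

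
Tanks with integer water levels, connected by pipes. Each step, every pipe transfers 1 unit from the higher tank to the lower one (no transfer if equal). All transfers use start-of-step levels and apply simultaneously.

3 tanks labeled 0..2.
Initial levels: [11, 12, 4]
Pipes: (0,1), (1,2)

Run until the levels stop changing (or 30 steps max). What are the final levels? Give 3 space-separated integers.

Step 1: flows [1->0,1->2] -> levels [12 10 5]
Step 2: flows [0->1,1->2] -> levels [11 10 6]
Step 3: flows [0->1,1->2] -> levels [10 10 7]
Step 4: flows [0=1,1->2] -> levels [10 9 8]
Step 5: flows [0->1,1->2] -> levels [9 9 9]
Step 6: flows [0=1,1=2] -> levels [9 9 9]
  -> stable (no change)

Answer: 9 9 9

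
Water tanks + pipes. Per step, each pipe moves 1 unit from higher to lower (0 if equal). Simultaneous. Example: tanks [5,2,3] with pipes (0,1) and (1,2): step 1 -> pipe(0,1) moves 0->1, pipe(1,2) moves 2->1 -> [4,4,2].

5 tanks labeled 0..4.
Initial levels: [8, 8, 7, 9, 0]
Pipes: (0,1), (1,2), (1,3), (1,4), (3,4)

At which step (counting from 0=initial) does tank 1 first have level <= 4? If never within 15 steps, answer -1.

Answer: 3

Derivation:
Step 1: flows [0=1,1->2,3->1,1->4,3->4] -> levels [8 7 8 7 2]
Step 2: flows [0->1,2->1,1=3,1->4,3->4] -> levels [7 8 7 6 4]
Step 3: flows [1->0,1->2,1->3,1->4,3->4] -> levels [8 4 8 6 6]
Tank 1 first reaches <=4 at step 3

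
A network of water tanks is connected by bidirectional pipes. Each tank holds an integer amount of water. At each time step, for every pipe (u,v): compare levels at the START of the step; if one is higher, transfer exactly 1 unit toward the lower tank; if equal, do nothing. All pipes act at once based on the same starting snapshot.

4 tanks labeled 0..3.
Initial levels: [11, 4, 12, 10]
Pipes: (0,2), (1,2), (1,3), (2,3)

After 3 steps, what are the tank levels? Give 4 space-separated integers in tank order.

Answer: 10 9 9 9

Derivation:
Step 1: flows [2->0,2->1,3->1,2->3] -> levels [12 6 9 10]
Step 2: flows [0->2,2->1,3->1,3->2] -> levels [11 8 10 8]
Step 3: flows [0->2,2->1,1=3,2->3] -> levels [10 9 9 9]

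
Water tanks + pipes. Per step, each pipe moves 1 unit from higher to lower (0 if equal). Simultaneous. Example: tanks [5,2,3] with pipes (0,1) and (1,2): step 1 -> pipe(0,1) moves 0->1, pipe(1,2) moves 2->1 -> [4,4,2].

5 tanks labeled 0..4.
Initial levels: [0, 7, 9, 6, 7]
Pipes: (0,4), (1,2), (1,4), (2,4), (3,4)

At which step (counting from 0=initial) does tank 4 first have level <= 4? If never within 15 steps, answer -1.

Step 1: flows [4->0,2->1,1=4,2->4,4->3] -> levels [1 8 7 7 6]
Step 2: flows [4->0,1->2,1->4,2->4,3->4] -> levels [2 6 7 6 8]
Step 3: flows [4->0,2->1,4->1,4->2,4->3] -> levels [3 8 7 7 4]
Tank 4 first reaches <=4 at step 3

Answer: 3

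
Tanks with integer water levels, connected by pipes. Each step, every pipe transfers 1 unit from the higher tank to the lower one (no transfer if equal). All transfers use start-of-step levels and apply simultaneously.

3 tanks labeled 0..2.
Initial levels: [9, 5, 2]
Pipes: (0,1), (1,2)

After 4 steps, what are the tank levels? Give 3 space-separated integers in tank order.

Step 1: flows [0->1,1->2] -> levels [8 5 3]
Step 2: flows [0->1,1->2] -> levels [7 5 4]
Step 3: flows [0->1,1->2] -> levels [6 5 5]
Step 4: flows [0->1,1=2] -> levels [5 6 5]

Answer: 5 6 5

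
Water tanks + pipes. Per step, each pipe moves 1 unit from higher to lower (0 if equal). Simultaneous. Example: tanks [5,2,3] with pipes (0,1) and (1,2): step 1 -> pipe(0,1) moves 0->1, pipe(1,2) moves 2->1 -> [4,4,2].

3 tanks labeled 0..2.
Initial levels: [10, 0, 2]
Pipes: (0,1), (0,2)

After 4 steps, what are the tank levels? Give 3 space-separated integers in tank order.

Step 1: flows [0->1,0->2] -> levels [8 1 3]
Step 2: flows [0->1,0->2] -> levels [6 2 4]
Step 3: flows [0->1,0->2] -> levels [4 3 5]
Step 4: flows [0->1,2->0] -> levels [4 4 4]

Answer: 4 4 4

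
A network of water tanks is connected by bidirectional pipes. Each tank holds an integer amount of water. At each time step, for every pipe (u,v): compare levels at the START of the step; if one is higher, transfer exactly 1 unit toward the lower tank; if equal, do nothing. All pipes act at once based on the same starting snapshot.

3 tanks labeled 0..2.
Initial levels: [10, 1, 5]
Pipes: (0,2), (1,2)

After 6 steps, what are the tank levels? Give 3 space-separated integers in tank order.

Step 1: flows [0->2,2->1] -> levels [9 2 5]
Step 2: flows [0->2,2->1] -> levels [8 3 5]
Step 3: flows [0->2,2->1] -> levels [7 4 5]
Step 4: flows [0->2,2->1] -> levels [6 5 5]
Step 5: flows [0->2,1=2] -> levels [5 5 6]
Step 6: flows [2->0,2->1] -> levels [6 6 4]

Answer: 6 6 4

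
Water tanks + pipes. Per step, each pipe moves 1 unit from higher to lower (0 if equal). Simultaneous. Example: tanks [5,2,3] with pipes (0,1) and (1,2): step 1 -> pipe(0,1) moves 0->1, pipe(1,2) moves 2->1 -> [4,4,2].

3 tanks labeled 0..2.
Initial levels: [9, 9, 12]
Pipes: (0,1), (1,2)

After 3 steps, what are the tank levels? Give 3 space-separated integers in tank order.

Answer: 10 10 10

Derivation:
Step 1: flows [0=1,2->1] -> levels [9 10 11]
Step 2: flows [1->0,2->1] -> levels [10 10 10]
Step 3: flows [0=1,1=2] -> levels [10 10 10]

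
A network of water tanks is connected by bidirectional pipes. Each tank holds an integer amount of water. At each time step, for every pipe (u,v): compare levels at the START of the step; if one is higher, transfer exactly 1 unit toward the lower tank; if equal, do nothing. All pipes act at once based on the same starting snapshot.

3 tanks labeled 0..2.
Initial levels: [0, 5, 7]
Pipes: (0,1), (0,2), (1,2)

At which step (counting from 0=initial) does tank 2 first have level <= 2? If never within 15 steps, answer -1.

Step 1: flows [1->0,2->0,2->1] -> levels [2 5 5]
Step 2: flows [1->0,2->0,1=2] -> levels [4 4 4]
Step 3: flows [0=1,0=2,1=2] -> levels [4 4 4]
  -> stable; tank 2 stays at 4 > 2
Tank 2 never reaches <=2 within 15 steps

Answer: -1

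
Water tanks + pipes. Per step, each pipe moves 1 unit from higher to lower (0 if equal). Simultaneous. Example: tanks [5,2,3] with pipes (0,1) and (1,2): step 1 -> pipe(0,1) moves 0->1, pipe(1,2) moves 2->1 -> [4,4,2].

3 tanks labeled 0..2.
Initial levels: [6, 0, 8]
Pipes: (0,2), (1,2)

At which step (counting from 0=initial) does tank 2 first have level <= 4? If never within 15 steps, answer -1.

Answer: 5

Derivation:
Step 1: flows [2->0,2->1] -> levels [7 1 6]
Step 2: flows [0->2,2->1] -> levels [6 2 6]
Step 3: flows [0=2,2->1] -> levels [6 3 5]
Step 4: flows [0->2,2->1] -> levels [5 4 5]
Step 5: flows [0=2,2->1] -> levels [5 5 4]
Tank 2 first reaches <=4 at step 5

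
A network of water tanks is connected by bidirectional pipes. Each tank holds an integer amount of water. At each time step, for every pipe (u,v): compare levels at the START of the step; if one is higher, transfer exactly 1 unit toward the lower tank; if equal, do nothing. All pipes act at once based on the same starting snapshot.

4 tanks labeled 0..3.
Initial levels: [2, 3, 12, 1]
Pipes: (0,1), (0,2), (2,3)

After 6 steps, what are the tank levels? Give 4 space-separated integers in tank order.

Step 1: flows [1->0,2->0,2->3] -> levels [4 2 10 2]
Step 2: flows [0->1,2->0,2->3] -> levels [4 3 8 3]
Step 3: flows [0->1,2->0,2->3] -> levels [4 4 6 4]
Step 4: flows [0=1,2->0,2->3] -> levels [5 4 4 5]
Step 5: flows [0->1,0->2,3->2] -> levels [3 5 6 4]
Step 6: flows [1->0,2->0,2->3] -> levels [5 4 4 5]

Answer: 5 4 4 5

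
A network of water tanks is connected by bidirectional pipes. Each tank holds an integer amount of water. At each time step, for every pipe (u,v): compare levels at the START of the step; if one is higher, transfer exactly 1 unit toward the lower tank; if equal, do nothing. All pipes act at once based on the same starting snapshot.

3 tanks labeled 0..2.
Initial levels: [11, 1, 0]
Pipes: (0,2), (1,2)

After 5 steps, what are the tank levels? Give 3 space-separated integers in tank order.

Answer: 6 3 3

Derivation:
Step 1: flows [0->2,1->2] -> levels [10 0 2]
Step 2: flows [0->2,2->1] -> levels [9 1 2]
Step 3: flows [0->2,2->1] -> levels [8 2 2]
Step 4: flows [0->2,1=2] -> levels [7 2 3]
Step 5: flows [0->2,2->1] -> levels [6 3 3]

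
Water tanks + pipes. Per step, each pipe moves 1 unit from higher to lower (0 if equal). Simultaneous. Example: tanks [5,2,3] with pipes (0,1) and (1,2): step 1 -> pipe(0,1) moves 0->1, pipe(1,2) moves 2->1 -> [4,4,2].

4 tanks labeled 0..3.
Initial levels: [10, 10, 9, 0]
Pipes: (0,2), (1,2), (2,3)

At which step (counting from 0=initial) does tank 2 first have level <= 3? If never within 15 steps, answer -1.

Step 1: flows [0->2,1->2,2->3] -> levels [9 9 10 1]
Step 2: flows [2->0,2->1,2->3] -> levels [10 10 7 2]
Step 3: flows [0->2,1->2,2->3] -> levels [9 9 8 3]
Step 4: flows [0->2,1->2,2->3] -> levels [8 8 9 4]
Step 5: flows [2->0,2->1,2->3] -> levels [9 9 6 5]
Step 6: flows [0->2,1->2,2->3] -> levels [8 8 7 6]
Step 7: flows [0->2,1->2,2->3] -> levels [7 7 8 7]
Step 8: flows [2->0,2->1,2->3] -> levels [8 8 5 8]
Step 9: flows [0->2,1->2,3->2] -> levels [7 7 8 7]
  -> period-2 cycle (repeats step 7); tank 2 never drops to <=3
Tank 2 never reaches <=3 within 15 steps

Answer: -1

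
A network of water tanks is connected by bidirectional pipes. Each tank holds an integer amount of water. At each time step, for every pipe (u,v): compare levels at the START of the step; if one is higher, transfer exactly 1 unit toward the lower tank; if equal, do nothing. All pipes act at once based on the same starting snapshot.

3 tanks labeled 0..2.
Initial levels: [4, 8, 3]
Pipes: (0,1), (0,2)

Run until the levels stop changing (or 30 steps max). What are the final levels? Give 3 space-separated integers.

Answer: 5 5 5

Derivation:
Step 1: flows [1->0,0->2] -> levels [4 7 4]
Step 2: flows [1->0,0=2] -> levels [5 6 4]
Step 3: flows [1->0,0->2] -> levels [5 5 5]
Step 4: flows [0=1,0=2] -> levels [5 5 5]
  -> stable (no change)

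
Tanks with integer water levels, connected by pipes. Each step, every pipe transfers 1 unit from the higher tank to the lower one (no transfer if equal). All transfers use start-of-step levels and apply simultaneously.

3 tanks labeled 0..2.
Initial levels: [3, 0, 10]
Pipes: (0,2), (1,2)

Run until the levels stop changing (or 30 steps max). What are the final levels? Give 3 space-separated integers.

Step 1: flows [2->0,2->1] -> levels [4 1 8]
Step 2: flows [2->0,2->1] -> levels [5 2 6]
Step 3: flows [2->0,2->1] -> levels [6 3 4]
Step 4: flows [0->2,2->1] -> levels [5 4 4]
Step 5: flows [0->2,1=2] -> levels [4 4 5]
Step 6: flows [2->0,2->1] -> levels [5 5 3]
Step 7: flows [0->2,1->2] -> levels [4 4 5]
  -> period-2 cycle: step 7 state = step 5 state; never stabilizes
  -> state at step 30: (30-5) mod 2 = 1, same as step 6 -> [5 5 3]

Answer: 5 5 3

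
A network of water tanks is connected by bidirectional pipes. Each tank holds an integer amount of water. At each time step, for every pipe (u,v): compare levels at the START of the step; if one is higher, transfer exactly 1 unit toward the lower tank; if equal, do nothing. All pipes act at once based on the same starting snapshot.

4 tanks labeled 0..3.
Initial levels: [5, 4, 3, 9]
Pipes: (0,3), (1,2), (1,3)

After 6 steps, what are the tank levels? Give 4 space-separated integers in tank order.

Answer: 6 6 4 5

Derivation:
Step 1: flows [3->0,1->2,3->1] -> levels [6 4 4 7]
Step 2: flows [3->0,1=2,3->1] -> levels [7 5 4 5]
Step 3: flows [0->3,1->2,1=3] -> levels [6 4 5 6]
Step 4: flows [0=3,2->1,3->1] -> levels [6 6 4 5]
Step 5: flows [0->3,1->2,1->3] -> levels [5 4 5 7]
Step 6: flows [3->0,2->1,3->1] -> levels [6 6 4 5]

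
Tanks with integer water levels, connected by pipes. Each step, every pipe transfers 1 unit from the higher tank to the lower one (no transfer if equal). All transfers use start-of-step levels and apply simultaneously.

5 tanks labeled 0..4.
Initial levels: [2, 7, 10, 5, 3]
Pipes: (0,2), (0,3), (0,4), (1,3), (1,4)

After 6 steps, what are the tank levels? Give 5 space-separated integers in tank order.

Answer: 5 4 6 6 6

Derivation:
Step 1: flows [2->0,3->0,4->0,1->3,1->4] -> levels [5 5 9 5 3]
Step 2: flows [2->0,0=3,0->4,1=3,1->4] -> levels [5 4 8 5 5]
Step 3: flows [2->0,0=3,0=4,3->1,4->1] -> levels [6 6 7 4 4]
Step 4: flows [2->0,0->3,0->4,1->3,1->4] -> levels [5 4 6 6 6]
Step 5: flows [2->0,3->0,4->0,3->1,4->1] -> levels [8 6 5 4 4]
Step 6: flows [0->2,0->3,0->4,1->3,1->4] -> levels [5 4 6 6 6]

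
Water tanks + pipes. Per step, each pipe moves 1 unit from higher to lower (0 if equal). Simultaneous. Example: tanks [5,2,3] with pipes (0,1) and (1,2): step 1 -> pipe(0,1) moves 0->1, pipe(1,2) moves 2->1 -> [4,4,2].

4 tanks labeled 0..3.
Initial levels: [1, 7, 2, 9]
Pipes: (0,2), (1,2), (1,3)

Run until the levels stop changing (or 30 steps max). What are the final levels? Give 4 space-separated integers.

Answer: 4 4 6 5

Derivation:
Step 1: flows [2->0,1->2,3->1] -> levels [2 7 2 8]
Step 2: flows [0=2,1->2,3->1] -> levels [2 7 3 7]
Step 3: flows [2->0,1->2,1=3] -> levels [3 6 3 7]
Step 4: flows [0=2,1->2,3->1] -> levels [3 6 4 6]
Step 5: flows [2->0,1->2,1=3] -> levels [4 5 4 6]
Step 6: flows [0=2,1->2,3->1] -> levels [4 5 5 5]
Step 7: flows [2->0,1=2,1=3] -> levels [5 5 4 5]
Step 8: flows [0->2,1->2,1=3] -> levels [4 4 6 5]
Step 9: flows [2->0,2->1,3->1] -> levels [5 6 4 4]
Step 10: flows [0->2,1->2,1->3] -> levels [4 4 6 5]
  -> period-2 cycle: step 10 state = step 8 state; never stabilizes
  -> state at step 30: (30-8) mod 2 = 0, same as step 8 -> [4 4 6 5]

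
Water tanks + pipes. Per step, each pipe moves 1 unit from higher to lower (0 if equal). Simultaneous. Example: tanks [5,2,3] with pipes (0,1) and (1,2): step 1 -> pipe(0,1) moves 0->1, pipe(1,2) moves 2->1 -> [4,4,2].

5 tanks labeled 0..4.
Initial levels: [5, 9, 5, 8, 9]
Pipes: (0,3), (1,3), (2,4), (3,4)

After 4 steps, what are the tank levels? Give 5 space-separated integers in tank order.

Answer: 7 9 6 6 8

Derivation:
Step 1: flows [3->0,1->3,4->2,4->3] -> levels [6 8 6 9 7]
Step 2: flows [3->0,3->1,4->2,3->4] -> levels [7 9 7 6 7]
Step 3: flows [0->3,1->3,2=4,4->3] -> levels [6 8 7 9 6]
Step 4: flows [3->0,3->1,2->4,3->4] -> levels [7 9 6 6 8]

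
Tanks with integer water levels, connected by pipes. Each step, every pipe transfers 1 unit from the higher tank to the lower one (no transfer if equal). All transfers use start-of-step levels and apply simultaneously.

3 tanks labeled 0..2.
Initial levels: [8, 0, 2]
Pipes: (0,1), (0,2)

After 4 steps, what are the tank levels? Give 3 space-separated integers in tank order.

Step 1: flows [0->1,0->2] -> levels [6 1 3]
Step 2: flows [0->1,0->2] -> levels [4 2 4]
Step 3: flows [0->1,0=2] -> levels [3 3 4]
Step 4: flows [0=1,2->0] -> levels [4 3 3]

Answer: 4 3 3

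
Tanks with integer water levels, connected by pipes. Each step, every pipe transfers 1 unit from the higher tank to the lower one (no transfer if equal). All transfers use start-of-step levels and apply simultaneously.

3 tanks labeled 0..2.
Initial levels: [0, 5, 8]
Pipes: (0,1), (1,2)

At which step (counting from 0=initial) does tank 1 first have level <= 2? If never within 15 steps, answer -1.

Step 1: flows [1->0,2->1] -> levels [1 5 7]
Step 2: flows [1->0,2->1] -> levels [2 5 6]
Step 3: flows [1->0,2->1] -> levels [3 5 5]
Step 4: flows [1->0,1=2] -> levels [4 4 5]
Step 5: flows [0=1,2->1] -> levels [4 5 4]
Step 6: flows [1->0,1->2] -> levels [5 3 5]
Step 7: flows [0->1,2->1] -> levels [4 5 4]
  -> period-2 cycle (repeats step 5); tank 1 never drops to <=2
Tank 1 never reaches <=2 within 15 steps

Answer: -1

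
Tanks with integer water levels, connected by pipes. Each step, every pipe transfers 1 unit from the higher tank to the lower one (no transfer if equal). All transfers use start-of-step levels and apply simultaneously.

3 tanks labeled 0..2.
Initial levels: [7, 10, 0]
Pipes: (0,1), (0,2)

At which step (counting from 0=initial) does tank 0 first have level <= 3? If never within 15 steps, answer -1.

Step 1: flows [1->0,0->2] -> levels [7 9 1]
Step 2: flows [1->0,0->2] -> levels [7 8 2]
Step 3: flows [1->0,0->2] -> levels [7 7 3]
Step 4: flows [0=1,0->2] -> levels [6 7 4]
Step 5: flows [1->0,0->2] -> levels [6 6 5]
Step 6: flows [0=1,0->2] -> levels [5 6 6]
Step 7: flows [1->0,2->0] -> levels [7 5 5]
Step 8: flows [0->1,0->2] -> levels [5 6 6]
  -> period-2 cycle (repeats step 6); tank 0 never drops to <=3
Tank 0 never reaches <=3 within 15 steps

Answer: -1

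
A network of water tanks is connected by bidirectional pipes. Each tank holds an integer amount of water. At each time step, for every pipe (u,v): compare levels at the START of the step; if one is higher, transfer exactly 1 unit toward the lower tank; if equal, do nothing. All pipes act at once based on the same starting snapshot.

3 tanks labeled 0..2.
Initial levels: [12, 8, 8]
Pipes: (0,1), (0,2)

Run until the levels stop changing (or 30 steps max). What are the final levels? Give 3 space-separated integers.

Step 1: flows [0->1,0->2] -> levels [10 9 9]
Step 2: flows [0->1,0->2] -> levels [8 10 10]
Step 3: flows [1->0,2->0] -> levels [10 9 9]
  -> period-2 cycle: step 3 state = step 1 state; never stabilizes
  -> state at step 30: (30-1) mod 2 = 1, same as step 2 -> [8 10 10]

Answer: 8 10 10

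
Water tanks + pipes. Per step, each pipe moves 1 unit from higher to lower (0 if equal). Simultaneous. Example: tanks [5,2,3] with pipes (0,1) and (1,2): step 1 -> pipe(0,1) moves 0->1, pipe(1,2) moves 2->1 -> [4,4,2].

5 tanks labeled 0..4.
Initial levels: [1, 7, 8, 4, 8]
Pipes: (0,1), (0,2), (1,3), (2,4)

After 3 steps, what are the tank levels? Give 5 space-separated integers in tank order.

Answer: 5 6 6 4 7

Derivation:
Step 1: flows [1->0,2->0,1->3,2=4] -> levels [3 5 7 5 8]
Step 2: flows [1->0,2->0,1=3,4->2] -> levels [5 4 7 5 7]
Step 3: flows [0->1,2->0,3->1,2=4] -> levels [5 6 6 4 7]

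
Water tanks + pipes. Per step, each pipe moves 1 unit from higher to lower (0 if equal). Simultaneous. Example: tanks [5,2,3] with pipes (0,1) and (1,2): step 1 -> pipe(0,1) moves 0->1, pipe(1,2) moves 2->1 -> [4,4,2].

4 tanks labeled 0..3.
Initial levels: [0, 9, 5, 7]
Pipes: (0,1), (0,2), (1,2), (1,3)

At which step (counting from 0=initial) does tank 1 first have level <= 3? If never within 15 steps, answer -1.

Step 1: flows [1->0,2->0,1->2,1->3] -> levels [2 6 5 8]
Step 2: flows [1->0,2->0,1->2,3->1] -> levels [4 5 5 7]
Step 3: flows [1->0,2->0,1=2,3->1] -> levels [6 5 4 6]
Step 4: flows [0->1,0->2,1->2,3->1] -> levels [4 6 6 5]
Step 5: flows [1->0,2->0,1=2,1->3] -> levels [6 4 5 6]
Step 6: flows [0->1,0->2,2->1,3->1] -> levels [4 7 5 5]
Step 7: flows [1->0,2->0,1->2,1->3] -> levels [6 4 5 6]
  -> period-2 cycle (repeats step 5); tank 1 never drops to <=3
Tank 1 never reaches <=3 within 15 steps

Answer: -1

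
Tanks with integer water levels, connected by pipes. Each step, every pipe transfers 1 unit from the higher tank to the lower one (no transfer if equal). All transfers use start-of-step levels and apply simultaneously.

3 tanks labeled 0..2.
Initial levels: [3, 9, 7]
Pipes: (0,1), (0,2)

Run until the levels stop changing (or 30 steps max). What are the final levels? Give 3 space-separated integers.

Answer: 7 6 6

Derivation:
Step 1: flows [1->0,2->0] -> levels [5 8 6]
Step 2: flows [1->0,2->0] -> levels [7 7 5]
Step 3: flows [0=1,0->2] -> levels [6 7 6]
Step 4: flows [1->0,0=2] -> levels [7 6 6]
Step 5: flows [0->1,0->2] -> levels [5 7 7]
Step 6: flows [1->0,2->0] -> levels [7 6 6]
  -> period-2 cycle: step 6 state = step 4 state; never stabilizes
  -> state at step 30: (30-4) mod 2 = 0, same as step 4 -> [7 6 6]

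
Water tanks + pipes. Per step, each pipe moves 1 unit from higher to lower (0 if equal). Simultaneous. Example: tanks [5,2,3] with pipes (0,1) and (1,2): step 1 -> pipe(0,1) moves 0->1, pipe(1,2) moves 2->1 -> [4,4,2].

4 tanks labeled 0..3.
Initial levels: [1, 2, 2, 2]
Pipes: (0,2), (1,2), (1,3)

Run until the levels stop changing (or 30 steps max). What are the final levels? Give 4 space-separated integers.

Answer: 1 1 3 2

Derivation:
Step 1: flows [2->0,1=2,1=3] -> levels [2 2 1 2]
Step 2: flows [0->2,1->2,1=3] -> levels [1 1 3 2]
Step 3: flows [2->0,2->1,3->1] -> levels [2 3 1 1]
Step 4: flows [0->2,1->2,1->3] -> levels [1 1 3 2]
  -> period-2 cycle: step 4 state = step 2 state; never stabilizes
  -> state at step 30: (30-2) mod 2 = 0, same as step 2 -> [1 1 3 2]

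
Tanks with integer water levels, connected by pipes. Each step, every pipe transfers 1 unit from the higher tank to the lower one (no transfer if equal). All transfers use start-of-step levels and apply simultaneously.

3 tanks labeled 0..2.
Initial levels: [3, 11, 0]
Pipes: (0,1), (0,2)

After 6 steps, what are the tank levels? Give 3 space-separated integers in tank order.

Answer: 5 5 4

Derivation:
Step 1: flows [1->0,0->2] -> levels [3 10 1]
Step 2: flows [1->0,0->2] -> levels [3 9 2]
Step 3: flows [1->0,0->2] -> levels [3 8 3]
Step 4: flows [1->0,0=2] -> levels [4 7 3]
Step 5: flows [1->0,0->2] -> levels [4 6 4]
Step 6: flows [1->0,0=2] -> levels [5 5 4]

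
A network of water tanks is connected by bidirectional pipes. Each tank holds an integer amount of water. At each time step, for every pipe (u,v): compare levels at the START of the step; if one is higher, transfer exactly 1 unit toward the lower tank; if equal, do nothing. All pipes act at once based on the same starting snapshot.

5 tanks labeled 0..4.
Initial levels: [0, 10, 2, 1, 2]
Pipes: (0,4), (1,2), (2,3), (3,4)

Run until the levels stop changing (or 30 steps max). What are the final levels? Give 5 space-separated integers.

Step 1: flows [4->0,1->2,2->3,4->3] -> levels [1 9 2 3 0]
Step 2: flows [0->4,1->2,3->2,3->4] -> levels [0 8 4 1 2]
Step 3: flows [4->0,1->2,2->3,4->3] -> levels [1 7 4 3 0]
Step 4: flows [0->4,1->2,2->3,3->4] -> levels [0 6 4 3 2]
Step 5: flows [4->0,1->2,2->3,3->4] -> levels [1 5 4 3 2]
Step 6: flows [4->0,1->2,2->3,3->4] -> levels [2 4 4 3 2]
Step 7: flows [0=4,1=2,2->3,3->4] -> levels [2 4 3 3 3]
Step 8: flows [4->0,1->2,2=3,3=4] -> levels [3 3 4 3 2]
Step 9: flows [0->4,2->1,2->3,3->4] -> levels [2 4 2 3 4]
Step 10: flows [4->0,1->2,3->2,4->3] -> levels [3 3 4 3 2]
  -> period-2 cycle: step 10 state = step 8 state; never stabilizes
  -> state at step 30: (30-8) mod 2 = 0, same as step 8 -> [3 3 4 3 2]

Answer: 3 3 4 3 2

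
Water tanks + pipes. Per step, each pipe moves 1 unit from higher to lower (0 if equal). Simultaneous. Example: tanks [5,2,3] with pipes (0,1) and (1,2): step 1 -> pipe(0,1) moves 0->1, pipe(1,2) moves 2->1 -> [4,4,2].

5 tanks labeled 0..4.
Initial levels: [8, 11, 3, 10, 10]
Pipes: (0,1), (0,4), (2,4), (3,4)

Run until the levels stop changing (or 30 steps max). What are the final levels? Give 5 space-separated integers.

Step 1: flows [1->0,4->0,4->2,3=4] -> levels [10 10 4 10 8]
Step 2: flows [0=1,0->4,4->2,3->4] -> levels [9 10 5 9 9]
Step 3: flows [1->0,0=4,4->2,3=4] -> levels [10 9 6 9 8]
Step 4: flows [0->1,0->4,4->2,3->4] -> levels [8 10 7 8 9]
Step 5: flows [1->0,4->0,4->2,4->3] -> levels [10 9 8 9 6]
Step 6: flows [0->1,0->4,2->4,3->4] -> levels [8 10 7 8 9]
  -> period-2 cycle: step 6 state = step 4 state; never stabilizes
  -> state at step 30: (30-4) mod 2 = 0, same as step 4 -> [8 10 7 8 9]

Answer: 8 10 7 8 9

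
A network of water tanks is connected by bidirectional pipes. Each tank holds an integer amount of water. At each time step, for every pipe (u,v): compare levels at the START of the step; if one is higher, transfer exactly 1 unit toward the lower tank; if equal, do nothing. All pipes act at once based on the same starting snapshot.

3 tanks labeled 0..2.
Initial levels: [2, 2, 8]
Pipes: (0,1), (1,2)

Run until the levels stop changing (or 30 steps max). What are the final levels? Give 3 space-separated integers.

Answer: 4 4 4

Derivation:
Step 1: flows [0=1,2->1] -> levels [2 3 7]
Step 2: flows [1->0,2->1] -> levels [3 3 6]
Step 3: flows [0=1,2->1] -> levels [3 4 5]
Step 4: flows [1->0,2->1] -> levels [4 4 4]
Step 5: flows [0=1,1=2] -> levels [4 4 4]
  -> stable (no change)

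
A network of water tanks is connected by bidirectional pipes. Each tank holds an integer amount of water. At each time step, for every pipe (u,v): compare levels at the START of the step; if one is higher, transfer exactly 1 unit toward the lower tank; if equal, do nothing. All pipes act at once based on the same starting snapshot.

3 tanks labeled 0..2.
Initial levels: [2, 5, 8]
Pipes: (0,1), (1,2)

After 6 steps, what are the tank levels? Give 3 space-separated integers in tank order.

Step 1: flows [1->0,2->1] -> levels [3 5 7]
Step 2: flows [1->0,2->1] -> levels [4 5 6]
Step 3: flows [1->0,2->1] -> levels [5 5 5]
Step 4: flows [0=1,1=2] -> levels [5 5 5]
  -> stable; steps 5..6 unchanged -> [5 5 5]

Answer: 5 5 5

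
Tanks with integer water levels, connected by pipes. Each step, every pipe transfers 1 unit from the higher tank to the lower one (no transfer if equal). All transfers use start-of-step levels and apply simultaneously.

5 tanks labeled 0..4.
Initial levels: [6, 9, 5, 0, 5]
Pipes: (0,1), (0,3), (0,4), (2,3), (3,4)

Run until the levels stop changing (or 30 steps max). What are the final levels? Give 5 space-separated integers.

Answer: 4 6 4 6 5

Derivation:
Step 1: flows [1->0,0->3,0->4,2->3,4->3] -> levels [5 8 4 3 5]
Step 2: flows [1->0,0->3,0=4,2->3,4->3] -> levels [5 7 3 6 4]
Step 3: flows [1->0,3->0,0->4,3->2,3->4] -> levels [6 6 4 3 6]
Step 4: flows [0=1,0->3,0=4,2->3,4->3] -> levels [5 6 3 6 5]
Step 5: flows [1->0,3->0,0=4,3->2,3->4] -> levels [7 5 4 3 6]
Step 6: flows [0->1,0->3,0->4,2->3,4->3] -> levels [4 6 3 6 6]
Step 7: flows [1->0,3->0,4->0,3->2,3=4] -> levels [7 5 4 4 5]
Step 8: flows [0->1,0->3,0->4,2=3,4->3] -> levels [4 6 4 6 5]
Step 9: flows [1->0,3->0,4->0,3->2,3->4] -> levels [7 5 5 3 5]
Step 10: flows [0->1,0->3,0->4,2->3,4->3] -> levels [4 6 4 6 5]
  -> period-2 cycle: step 10 state = step 8 state; never stabilizes
  -> state at step 30: (30-8) mod 2 = 0, same as step 8 -> [4 6 4 6 5]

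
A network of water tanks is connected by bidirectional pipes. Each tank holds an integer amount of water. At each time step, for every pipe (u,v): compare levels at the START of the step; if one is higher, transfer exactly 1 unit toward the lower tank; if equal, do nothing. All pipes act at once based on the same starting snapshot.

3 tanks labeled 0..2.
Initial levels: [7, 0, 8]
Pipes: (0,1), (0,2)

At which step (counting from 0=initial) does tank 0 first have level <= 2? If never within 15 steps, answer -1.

Step 1: flows [0->1,2->0] -> levels [7 1 7]
Step 2: flows [0->1,0=2] -> levels [6 2 7]
Step 3: flows [0->1,2->0] -> levels [6 3 6]
Step 4: flows [0->1,0=2] -> levels [5 4 6]
Step 5: flows [0->1,2->0] -> levels [5 5 5]
Step 6: flows [0=1,0=2] -> levels [5 5 5]
  -> stable; tank 0 stays at 5 > 2
Tank 0 never reaches <=2 within 15 steps

Answer: -1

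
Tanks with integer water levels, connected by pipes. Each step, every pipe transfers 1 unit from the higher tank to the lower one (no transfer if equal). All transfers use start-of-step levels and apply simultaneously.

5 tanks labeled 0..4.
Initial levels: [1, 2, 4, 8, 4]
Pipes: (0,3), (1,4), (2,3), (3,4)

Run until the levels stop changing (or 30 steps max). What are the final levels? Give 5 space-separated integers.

Answer: 4 3 5 2 5

Derivation:
Step 1: flows [3->0,4->1,3->2,3->4] -> levels [2 3 5 5 4]
Step 2: flows [3->0,4->1,2=3,3->4] -> levels [3 4 5 3 4]
Step 3: flows [0=3,1=4,2->3,4->3] -> levels [3 4 4 5 3]
Step 4: flows [3->0,1->4,3->2,3->4] -> levels [4 3 5 2 5]
Step 5: flows [0->3,4->1,2->3,4->3] -> levels [3 4 4 5 3]
  -> period-2 cycle: step 5 state = step 3 state; never stabilizes
  -> state at step 30: (30-3) mod 2 = 1, same as step 4 -> [4 3 5 2 5]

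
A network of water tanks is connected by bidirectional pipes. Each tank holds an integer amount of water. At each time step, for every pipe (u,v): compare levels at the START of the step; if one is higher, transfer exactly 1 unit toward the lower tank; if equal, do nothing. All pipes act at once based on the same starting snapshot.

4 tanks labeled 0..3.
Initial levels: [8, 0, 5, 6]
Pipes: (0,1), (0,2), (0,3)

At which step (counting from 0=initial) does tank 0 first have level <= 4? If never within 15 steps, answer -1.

Step 1: flows [0->1,0->2,0->3] -> levels [5 1 6 7]
Step 2: flows [0->1,2->0,3->0] -> levels [6 2 5 6]
Step 3: flows [0->1,0->2,0=3] -> levels [4 3 6 6]
Tank 0 first reaches <=4 at step 3

Answer: 3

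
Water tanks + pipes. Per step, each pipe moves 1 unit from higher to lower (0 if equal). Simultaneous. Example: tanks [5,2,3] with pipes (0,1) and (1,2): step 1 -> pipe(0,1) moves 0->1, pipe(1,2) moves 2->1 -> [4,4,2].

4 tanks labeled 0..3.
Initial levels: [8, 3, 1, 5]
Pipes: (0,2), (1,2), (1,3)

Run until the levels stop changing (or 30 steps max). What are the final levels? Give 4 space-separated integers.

Answer: 5 5 4 3

Derivation:
Step 1: flows [0->2,1->2,3->1] -> levels [7 3 3 4]
Step 2: flows [0->2,1=2,3->1] -> levels [6 4 4 3]
Step 3: flows [0->2,1=2,1->3] -> levels [5 3 5 4]
Step 4: flows [0=2,2->1,3->1] -> levels [5 5 4 3]
Step 5: flows [0->2,1->2,1->3] -> levels [4 3 6 4]
Step 6: flows [2->0,2->1,3->1] -> levels [5 5 4 3]
  -> period-2 cycle: step 6 state = step 4 state; never stabilizes
  -> state at step 30: (30-4) mod 2 = 0, same as step 4 -> [5 5 4 3]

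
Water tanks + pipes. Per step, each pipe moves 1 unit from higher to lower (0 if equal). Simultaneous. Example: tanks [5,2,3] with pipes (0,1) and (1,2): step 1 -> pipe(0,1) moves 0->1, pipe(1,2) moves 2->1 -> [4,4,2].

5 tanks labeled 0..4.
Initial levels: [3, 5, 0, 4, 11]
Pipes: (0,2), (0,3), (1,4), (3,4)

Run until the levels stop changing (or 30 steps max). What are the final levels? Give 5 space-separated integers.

Step 1: flows [0->2,3->0,4->1,4->3] -> levels [3 6 1 4 9]
Step 2: flows [0->2,3->0,4->1,4->3] -> levels [3 7 2 4 7]
Step 3: flows [0->2,3->0,1=4,4->3] -> levels [3 7 3 4 6]
Step 4: flows [0=2,3->0,1->4,4->3] -> levels [4 6 3 4 6]
Step 5: flows [0->2,0=3,1=4,4->3] -> levels [3 6 4 5 5]
Step 6: flows [2->0,3->0,1->4,3=4] -> levels [5 5 3 4 6]
Step 7: flows [0->2,0->3,4->1,4->3] -> levels [3 6 4 6 4]
Step 8: flows [2->0,3->0,1->4,3->4] -> levels [5 5 3 4 6]
  -> period-2 cycle: step 8 state = step 6 state; never stabilizes
  -> state at step 30: (30-6) mod 2 = 0, same as step 6 -> [5 5 3 4 6]

Answer: 5 5 3 4 6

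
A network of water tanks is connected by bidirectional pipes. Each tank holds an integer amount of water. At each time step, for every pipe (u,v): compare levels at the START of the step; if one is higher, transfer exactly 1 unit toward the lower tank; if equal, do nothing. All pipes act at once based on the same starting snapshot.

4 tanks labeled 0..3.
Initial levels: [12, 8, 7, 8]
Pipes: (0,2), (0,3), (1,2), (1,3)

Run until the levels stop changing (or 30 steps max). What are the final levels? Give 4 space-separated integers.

Answer: 8 7 10 10

Derivation:
Step 1: flows [0->2,0->3,1->2,1=3] -> levels [10 7 9 9]
Step 2: flows [0->2,0->3,2->1,3->1] -> levels [8 9 9 9]
Step 3: flows [2->0,3->0,1=2,1=3] -> levels [10 9 8 8]
Step 4: flows [0->2,0->3,1->2,1->3] -> levels [8 7 10 10]
Step 5: flows [2->0,3->0,2->1,3->1] -> levels [10 9 8 8]
  -> period-2 cycle: step 5 state = step 3 state; never stabilizes
  -> state at step 30: (30-3) mod 2 = 1, same as step 4 -> [8 7 10 10]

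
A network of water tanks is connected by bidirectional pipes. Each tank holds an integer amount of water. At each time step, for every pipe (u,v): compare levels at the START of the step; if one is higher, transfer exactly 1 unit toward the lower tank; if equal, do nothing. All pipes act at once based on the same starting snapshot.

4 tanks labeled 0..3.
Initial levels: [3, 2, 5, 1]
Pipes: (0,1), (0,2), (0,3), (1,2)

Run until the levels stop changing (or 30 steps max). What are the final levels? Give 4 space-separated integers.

Step 1: flows [0->1,2->0,0->3,2->1] -> levels [2 4 3 2]
Step 2: flows [1->0,2->0,0=3,1->2] -> levels [4 2 3 2]
Step 3: flows [0->1,0->2,0->3,2->1] -> levels [1 4 3 3]
Step 4: flows [1->0,2->0,3->0,1->2] -> levels [4 2 3 2]
  -> period-2 cycle: step 4 state = step 2 state; never stabilizes
  -> state at step 30: (30-2) mod 2 = 0, same as step 2 -> [4 2 3 2]

Answer: 4 2 3 2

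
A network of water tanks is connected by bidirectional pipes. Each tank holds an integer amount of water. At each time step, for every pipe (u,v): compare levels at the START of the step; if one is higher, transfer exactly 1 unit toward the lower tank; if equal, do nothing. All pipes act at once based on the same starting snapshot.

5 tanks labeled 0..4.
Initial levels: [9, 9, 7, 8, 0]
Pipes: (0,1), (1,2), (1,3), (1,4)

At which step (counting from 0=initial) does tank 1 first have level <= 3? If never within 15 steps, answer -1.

Step 1: flows [0=1,1->2,1->3,1->4] -> levels [9 6 8 9 1]
Step 2: flows [0->1,2->1,3->1,1->4] -> levels [8 8 7 8 2]
Step 3: flows [0=1,1->2,1=3,1->4] -> levels [8 6 8 8 3]
Step 4: flows [0->1,2->1,3->1,1->4] -> levels [7 8 7 7 4]
Step 5: flows [1->0,1->2,1->3,1->4] -> levels [8 4 8 8 5]
Step 6: flows [0->1,2->1,3->1,4->1] -> levels [7 8 7 7 4]
  -> period-2 cycle (repeats step 4); tank 1 never drops to <=3
Tank 1 never reaches <=3 within 15 steps

Answer: -1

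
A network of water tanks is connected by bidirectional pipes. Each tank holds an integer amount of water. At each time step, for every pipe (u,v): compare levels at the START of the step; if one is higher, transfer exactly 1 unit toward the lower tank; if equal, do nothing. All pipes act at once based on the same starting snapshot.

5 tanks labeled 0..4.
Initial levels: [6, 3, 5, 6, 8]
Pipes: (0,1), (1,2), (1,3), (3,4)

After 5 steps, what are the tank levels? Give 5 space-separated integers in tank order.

Answer: 5 7 4 5 7

Derivation:
Step 1: flows [0->1,2->1,3->1,4->3] -> levels [5 6 4 6 7]
Step 2: flows [1->0,1->2,1=3,4->3] -> levels [6 4 5 7 6]
Step 3: flows [0->1,2->1,3->1,3->4] -> levels [5 7 4 5 7]
Step 4: flows [1->0,1->2,1->3,4->3] -> levels [6 4 5 7 6]
  -> period-2 cycle: step 4 state = step 2 state
  -> state at step 5: (5-2) mod 2 = 1, same as step 3 -> [5 7 4 5 7]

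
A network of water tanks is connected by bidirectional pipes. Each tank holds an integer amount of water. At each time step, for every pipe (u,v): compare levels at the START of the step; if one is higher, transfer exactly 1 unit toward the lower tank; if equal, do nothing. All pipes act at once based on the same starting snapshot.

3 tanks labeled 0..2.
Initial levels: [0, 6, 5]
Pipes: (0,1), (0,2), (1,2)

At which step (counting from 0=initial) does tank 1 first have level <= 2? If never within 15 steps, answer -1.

Step 1: flows [1->0,2->0,1->2] -> levels [2 4 5]
Step 2: flows [1->0,2->0,2->1] -> levels [4 4 3]
Step 3: flows [0=1,0->2,1->2] -> levels [3 3 5]
Step 4: flows [0=1,2->0,2->1] -> levels [4 4 3]
  -> period-2 cycle (repeats step 2); tank 1 never drops to <=2
Tank 1 never reaches <=2 within 15 steps

Answer: -1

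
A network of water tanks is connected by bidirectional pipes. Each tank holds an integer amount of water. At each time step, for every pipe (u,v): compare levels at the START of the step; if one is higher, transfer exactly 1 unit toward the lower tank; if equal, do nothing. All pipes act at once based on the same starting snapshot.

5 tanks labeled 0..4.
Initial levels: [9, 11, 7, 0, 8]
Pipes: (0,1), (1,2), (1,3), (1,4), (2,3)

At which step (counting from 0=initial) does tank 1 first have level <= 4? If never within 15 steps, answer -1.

Answer: -1

Derivation:
Step 1: flows [1->0,1->2,1->3,1->4,2->3] -> levels [10 7 7 2 9]
Step 2: flows [0->1,1=2,1->3,4->1,2->3] -> levels [9 8 6 4 8]
Step 3: flows [0->1,1->2,1->3,1=4,2->3] -> levels [8 7 6 6 8]
Step 4: flows [0->1,1->2,1->3,4->1,2=3] -> levels [7 7 7 7 7]
Step 5: flows [0=1,1=2,1=3,1=4,2=3] -> levels [7 7 7 7 7]
  -> stable; tank 1 stays at 7 > 4
Tank 1 never reaches <=4 within 15 steps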